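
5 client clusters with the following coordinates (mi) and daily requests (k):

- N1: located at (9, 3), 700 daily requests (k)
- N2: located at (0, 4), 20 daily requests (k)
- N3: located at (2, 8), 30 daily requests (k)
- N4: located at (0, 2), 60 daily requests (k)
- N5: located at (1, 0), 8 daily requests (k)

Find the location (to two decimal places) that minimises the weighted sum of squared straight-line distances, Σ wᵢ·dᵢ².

(7.78, 3.11)

The minimiser of Σwᵢ‖p−pᵢ‖² is the weighted centroid p* = (Σwᵢpᵢ)/(Σwᵢ).
Σwᵢ = 818.
Σwᵢxᵢ = 700·9 + 20·0 + 30·2 + 60·0 + 8·1 = 6368.
Σwᵢyᵢ = 700·3 + 20·4 + 30·8 + 60·2 + 8·0 = 2540.
x* = 6368/818 = 7.78, y* = 2540/818 = 3.11.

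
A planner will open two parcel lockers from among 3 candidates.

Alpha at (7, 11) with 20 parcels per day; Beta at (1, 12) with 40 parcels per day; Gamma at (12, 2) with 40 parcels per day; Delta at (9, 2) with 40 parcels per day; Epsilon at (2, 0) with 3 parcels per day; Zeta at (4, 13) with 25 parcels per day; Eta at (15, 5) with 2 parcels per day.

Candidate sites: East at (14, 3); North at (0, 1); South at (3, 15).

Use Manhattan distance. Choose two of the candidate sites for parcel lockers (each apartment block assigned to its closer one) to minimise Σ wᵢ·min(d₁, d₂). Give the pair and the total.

Evaluate every pair (each demand assigned to the nearer of the two):
  {East, South}: total = 846
  {North, South}: total = 1402
  {East, North}: total = 1555
Best pair: {East, South} with total 846.

{East, South}, total 846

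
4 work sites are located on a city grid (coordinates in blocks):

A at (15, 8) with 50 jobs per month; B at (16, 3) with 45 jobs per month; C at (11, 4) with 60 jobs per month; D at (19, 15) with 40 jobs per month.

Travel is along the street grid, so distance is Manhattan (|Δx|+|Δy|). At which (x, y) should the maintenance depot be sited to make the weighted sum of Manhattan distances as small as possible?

Manhattan distance separates: Σwᵢ(|x−xᵢ|+|y−yᵢ|) = Σwᵢ|x−xᵢ| + Σwᵢ|y−yᵢ|, so x and y are optimised independently as 1-D weighted medians.
Total weight W = 195; half = 97.5.
x-coordinate, sorted with cumulative weight:
  x=11 (C, w=60) cum 60
  x=15 (A, w=50) cum 110  ← median
  x=16 (B, w=45) cum 155
  x=19 (D, w=40) cum 195
⇒ x* = 15
y-coordinate, sorted with cumulative weight:
  y=3 (B, w=45) cum 45
  y=4 (C, w=60) cum 105  ← median
  y=8 (A, w=50) cum 155
  y=15 (D, w=40) cum 195
⇒ y* = 4

(15, 4)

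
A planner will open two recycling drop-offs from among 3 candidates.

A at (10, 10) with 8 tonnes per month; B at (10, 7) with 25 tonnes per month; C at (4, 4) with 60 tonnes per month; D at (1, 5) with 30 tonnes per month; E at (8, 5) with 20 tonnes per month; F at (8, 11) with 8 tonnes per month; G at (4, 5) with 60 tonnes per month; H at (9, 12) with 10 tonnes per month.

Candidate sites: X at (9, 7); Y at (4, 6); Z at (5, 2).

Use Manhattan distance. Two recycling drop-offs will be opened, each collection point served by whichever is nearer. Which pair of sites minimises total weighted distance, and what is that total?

Evaluate every pair (each demand assigned to the nearer of the two):
  {X, Y}: total = 507
  {X, Z}: total = 837
  {Y, Z}: total = 837
Best pair: {X, Y} with total 507.

{X, Y}, total 507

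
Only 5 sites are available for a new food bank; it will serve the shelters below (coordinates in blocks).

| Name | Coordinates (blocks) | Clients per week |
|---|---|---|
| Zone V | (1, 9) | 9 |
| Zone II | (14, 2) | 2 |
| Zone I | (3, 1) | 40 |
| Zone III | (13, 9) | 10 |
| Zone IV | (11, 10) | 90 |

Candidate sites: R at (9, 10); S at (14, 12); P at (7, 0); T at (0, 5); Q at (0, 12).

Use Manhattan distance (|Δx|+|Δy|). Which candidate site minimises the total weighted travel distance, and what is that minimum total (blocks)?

Total weighted distance at each candidate:
  R (9, 10): total = 937
  S (14, 12): total = 1534
  P (7, 0): total = 1763
  T (0, 5): total = 1969
  Q (0, 12): total = 1974
Minimum is at R with total 937 blocks.

R, total 937 blocks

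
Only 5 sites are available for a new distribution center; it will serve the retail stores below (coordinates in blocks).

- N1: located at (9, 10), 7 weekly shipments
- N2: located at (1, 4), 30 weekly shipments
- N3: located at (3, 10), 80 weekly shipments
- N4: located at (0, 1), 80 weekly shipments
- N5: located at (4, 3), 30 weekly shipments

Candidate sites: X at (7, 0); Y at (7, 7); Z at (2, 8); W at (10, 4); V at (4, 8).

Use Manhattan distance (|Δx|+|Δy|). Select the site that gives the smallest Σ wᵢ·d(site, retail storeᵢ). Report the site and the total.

Z, total 1383 blocks

Total weighted distance at each candidate:
  X (7, 0): total = 2324
  Y (7, 7): total = 2115
  Z (2, 8): total = 1383
  W (10, 4): total = 2609
  V (4, 8): total = 1529
Minimum is at Z with total 1383 blocks.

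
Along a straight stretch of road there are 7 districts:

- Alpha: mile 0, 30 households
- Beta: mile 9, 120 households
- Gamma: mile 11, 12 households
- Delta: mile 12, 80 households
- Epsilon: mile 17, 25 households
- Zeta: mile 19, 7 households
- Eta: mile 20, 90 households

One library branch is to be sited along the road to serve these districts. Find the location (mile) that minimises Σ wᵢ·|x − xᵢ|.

x = 12

For a sum of weighted absolute distances on a line, the optimum is the weighted median (not the mean). Total weight W = 364; half-weight = 182.
Sort by position and accumulate weight:
  mile 0 (Alpha, w=30) → cum 30
  mile 9 (Beta, w=120) → cum 150
  mile 11 (Gamma, w=12) → cum 162
  mile 12 (Delta, w=80) → cum 242  ≥ 182 → median here
  mile 17 (Epsilon, w=25) → cum 267
  mile 19 (Zeta, w=7) → cum 274
  mile 20 (Eta, w=90) → cum 364
Optimal location: mile 12.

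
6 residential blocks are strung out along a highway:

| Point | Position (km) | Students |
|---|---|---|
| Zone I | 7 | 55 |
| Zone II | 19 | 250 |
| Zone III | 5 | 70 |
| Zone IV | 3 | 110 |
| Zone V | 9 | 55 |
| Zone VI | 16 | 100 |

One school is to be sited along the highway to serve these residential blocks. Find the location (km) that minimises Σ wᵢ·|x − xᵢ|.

x = 16

For a sum of weighted absolute distances on a line, the optimum is the weighted median (not the mean). Total weight W = 640; half-weight = 320.
Sort by position and accumulate weight:
  km 3 (Zone IV, w=110) → cum 110
  km 5 (Zone III, w=70) → cum 180
  km 7 (Zone I, w=55) → cum 235
  km 9 (Zone V, w=55) → cum 290
  km 16 (Zone VI, w=100) → cum 390  ≥ 320 → median here
  km 19 (Zone II, w=250) → cum 640
Optimal location: km 16.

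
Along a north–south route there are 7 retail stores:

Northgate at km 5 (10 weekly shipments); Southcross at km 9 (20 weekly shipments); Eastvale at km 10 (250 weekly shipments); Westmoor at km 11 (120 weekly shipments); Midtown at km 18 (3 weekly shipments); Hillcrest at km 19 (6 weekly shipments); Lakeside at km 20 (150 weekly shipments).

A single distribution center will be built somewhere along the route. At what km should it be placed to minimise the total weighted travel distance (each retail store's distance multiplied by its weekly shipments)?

For a sum of weighted absolute distances on a line, the optimum is the weighted median (not the mean). Total weight W = 559; half-weight = 279.5.
Sort by position and accumulate weight:
  km 5 (Northgate, w=10) → cum 10
  km 9 (Southcross, w=20) → cum 30
  km 10 (Eastvale, w=250) → cum 280  ≥ 279.5 → median here
  km 11 (Westmoor, w=120) → cum 400
  km 18 (Midtown, w=3) → cum 403
  km 19 (Hillcrest, w=6) → cum 409
  km 20 (Lakeside, w=150) → cum 559
Optimal location: km 10.

x = 10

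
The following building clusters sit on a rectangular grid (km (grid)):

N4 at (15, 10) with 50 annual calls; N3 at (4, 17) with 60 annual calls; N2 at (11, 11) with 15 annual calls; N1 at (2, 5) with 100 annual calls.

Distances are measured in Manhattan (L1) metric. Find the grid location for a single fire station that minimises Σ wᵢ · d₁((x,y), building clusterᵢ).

Manhattan distance separates: Σwᵢ(|x−xᵢ|+|y−yᵢ|) = Σwᵢ|x−xᵢ| + Σwᵢ|y−yᵢ|, so x and y are optimised independently as 1-D weighted medians.
Total weight W = 225; half = 112.5.
x-coordinate, sorted with cumulative weight:
  x=2 (N1, w=100) cum 100
  x=4 (N3, w=60) cum 160  ← median
  x=11 (N2, w=15) cum 175
  x=15 (N4, w=50) cum 225
⇒ x* = 4
y-coordinate, sorted with cumulative weight:
  y=5 (N1, w=100) cum 100
  y=10 (N4, w=50) cum 150  ← median
  y=11 (N2, w=15) cum 165
  y=17 (N3, w=60) cum 225
⇒ y* = 10

(4, 10)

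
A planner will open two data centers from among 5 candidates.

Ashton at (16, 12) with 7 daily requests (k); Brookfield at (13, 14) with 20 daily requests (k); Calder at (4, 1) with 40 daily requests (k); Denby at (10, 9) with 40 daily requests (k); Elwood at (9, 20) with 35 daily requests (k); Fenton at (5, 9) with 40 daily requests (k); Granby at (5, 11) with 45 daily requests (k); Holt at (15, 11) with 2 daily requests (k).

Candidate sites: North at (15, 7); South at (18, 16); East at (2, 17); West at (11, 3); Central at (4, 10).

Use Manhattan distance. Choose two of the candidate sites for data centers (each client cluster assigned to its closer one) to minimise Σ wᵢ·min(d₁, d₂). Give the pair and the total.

Evaluate every pair (each demand assigned to the nearer of the two):
  {South, Central}: total = 1463
  {East, Central}: total = 1542
  {North, Central}: total = 1565
  {West, Central}: total = 1717
  {East, West}: total = 2217
  {North, East}: total = 2385
  {South, West}: total = 2403
  {North, West}: total = 2645
  {South, East}: total = 2713
  {North, South}: total = 2715
Best pair: {South, Central} with total 1463.

{South, Central}, total 1463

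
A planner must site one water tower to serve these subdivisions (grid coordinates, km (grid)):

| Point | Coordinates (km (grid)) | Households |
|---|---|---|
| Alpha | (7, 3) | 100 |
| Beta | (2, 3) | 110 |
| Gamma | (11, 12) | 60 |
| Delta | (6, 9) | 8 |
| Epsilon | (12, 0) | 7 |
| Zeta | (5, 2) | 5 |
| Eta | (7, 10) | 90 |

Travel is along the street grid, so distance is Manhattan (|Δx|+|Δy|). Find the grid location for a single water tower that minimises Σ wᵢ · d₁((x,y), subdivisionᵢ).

(7, 3)

Manhattan distance separates: Σwᵢ(|x−xᵢ|+|y−yᵢ|) = Σwᵢ|x−xᵢ| + Σwᵢ|y−yᵢ|, so x and y are optimised independently as 1-D weighted medians.
Total weight W = 380; half = 190.
x-coordinate, sorted with cumulative weight:
  x=2 (Beta, w=110) cum 110
  x=5 (Zeta, w=5) cum 115
  x=6 (Delta, w=8) cum 123
  x=7 (Alpha, w=100) cum 223  ← median
  x=7 (Eta, w=90) cum 313
  x=11 (Gamma, w=60) cum 373
  x=12 (Epsilon, w=7) cum 380
⇒ x* = 7
y-coordinate, sorted with cumulative weight:
  y=0 (Epsilon, w=7) cum 7
  y=2 (Zeta, w=5) cum 12
  y=3 (Alpha, w=100) cum 112
  y=3 (Beta, w=110) cum 222  ← median
  y=9 (Delta, w=8) cum 230
  y=10 (Eta, w=90) cum 320
  y=12 (Gamma, w=60) cum 380
⇒ y* = 3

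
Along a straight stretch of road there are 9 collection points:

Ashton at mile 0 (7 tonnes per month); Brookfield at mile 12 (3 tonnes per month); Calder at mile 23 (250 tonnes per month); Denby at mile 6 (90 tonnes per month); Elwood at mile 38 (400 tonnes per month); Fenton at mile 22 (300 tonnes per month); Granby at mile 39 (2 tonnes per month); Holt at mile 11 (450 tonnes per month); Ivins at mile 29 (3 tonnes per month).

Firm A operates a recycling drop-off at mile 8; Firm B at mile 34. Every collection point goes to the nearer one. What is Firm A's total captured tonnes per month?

550

The indifferent point is the midpoint (8+34)/2 = 21; collection points left of it (closer to Firm A at 8) go to Firm A, those right go to Firm B.
  Ashton at 0 (w=7) → Firm A
  Denby at 6 (w=90) → Firm A
  Holt at 11 (w=450) → Firm A
  Brookfield at 12 (w=3) → Firm A
  Fenton at 22 (w=300) → Firm B
  Calder at 23 (w=250) → Firm B
  Ivins at 29 (w=3) → Firm B
  Elwood at 38 (w=400) → Firm B
  Granby at 39 (w=2) → Firm B
Firm A captures 550; Firm B captures 955.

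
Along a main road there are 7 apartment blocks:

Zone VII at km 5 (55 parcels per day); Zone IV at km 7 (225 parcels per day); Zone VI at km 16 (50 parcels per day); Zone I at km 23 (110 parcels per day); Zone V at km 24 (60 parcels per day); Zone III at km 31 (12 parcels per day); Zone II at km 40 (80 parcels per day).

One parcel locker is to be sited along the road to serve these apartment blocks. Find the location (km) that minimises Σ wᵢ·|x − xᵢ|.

x = 16

For a sum of weighted absolute distances on a line, the optimum is the weighted median (not the mean). Total weight W = 592; half-weight = 296.
Sort by position and accumulate weight:
  km 5 (Zone VII, w=55) → cum 55
  km 7 (Zone IV, w=225) → cum 280
  km 16 (Zone VI, w=50) → cum 330  ≥ 296 → median here
  km 23 (Zone I, w=110) → cum 440
  km 24 (Zone V, w=60) → cum 500
  km 31 (Zone III, w=12) → cum 512
  km 40 (Zone II, w=80) → cum 592
Optimal location: km 16.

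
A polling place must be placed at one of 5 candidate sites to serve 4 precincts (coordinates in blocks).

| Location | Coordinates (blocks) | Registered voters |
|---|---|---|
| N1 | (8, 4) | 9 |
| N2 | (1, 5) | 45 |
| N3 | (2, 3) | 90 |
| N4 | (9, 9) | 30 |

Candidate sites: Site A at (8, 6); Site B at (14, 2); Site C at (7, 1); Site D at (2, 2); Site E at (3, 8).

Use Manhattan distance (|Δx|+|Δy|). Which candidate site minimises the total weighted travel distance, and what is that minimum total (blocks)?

Site D, total 762 blocks

Total weighted distance at each candidate:
  Site A (8, 6): total = 1308
  Site B (14, 2): total = 2322
  Site C (7, 1): total = 1416
  Site D (2, 2): total = 762
  Site E (3, 8): total = 1056
Minimum is at Site D with total 762 blocks.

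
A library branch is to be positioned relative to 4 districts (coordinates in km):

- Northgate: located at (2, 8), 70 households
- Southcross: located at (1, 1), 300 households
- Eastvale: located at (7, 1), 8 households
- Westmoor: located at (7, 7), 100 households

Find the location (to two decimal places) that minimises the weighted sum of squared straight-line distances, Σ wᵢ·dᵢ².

The minimiser of Σwᵢ‖p−pᵢ‖² is the weighted centroid p* = (Σwᵢpᵢ)/(Σwᵢ).
Σwᵢ = 478.
Σwᵢxᵢ = 70·2 + 300·1 + 8·7 + 100·7 = 1196.
Σwᵢyᵢ = 70·8 + 300·1 + 8·1 + 100·7 = 1568.
x* = 1196/478 = 2.50, y* = 1568/478 = 3.28.

(2.50, 3.28)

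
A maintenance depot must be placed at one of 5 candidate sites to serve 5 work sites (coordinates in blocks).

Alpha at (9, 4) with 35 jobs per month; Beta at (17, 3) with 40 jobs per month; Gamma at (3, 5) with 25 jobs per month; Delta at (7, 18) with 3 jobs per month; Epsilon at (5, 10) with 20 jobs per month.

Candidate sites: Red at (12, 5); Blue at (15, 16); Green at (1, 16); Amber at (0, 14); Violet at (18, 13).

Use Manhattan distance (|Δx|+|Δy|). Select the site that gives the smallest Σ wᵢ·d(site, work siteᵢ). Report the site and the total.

Red, total 939 blocks

Total weighted distance at each candidate:
  Red (12, 5): total = 939
  Blue (15, 16): total = 2155
  Green (1, 16): total = 2409
  Amber (0, 14): total = 2298
  Violet (18, 13): total = 2013
Minimum is at Red with total 939 blocks.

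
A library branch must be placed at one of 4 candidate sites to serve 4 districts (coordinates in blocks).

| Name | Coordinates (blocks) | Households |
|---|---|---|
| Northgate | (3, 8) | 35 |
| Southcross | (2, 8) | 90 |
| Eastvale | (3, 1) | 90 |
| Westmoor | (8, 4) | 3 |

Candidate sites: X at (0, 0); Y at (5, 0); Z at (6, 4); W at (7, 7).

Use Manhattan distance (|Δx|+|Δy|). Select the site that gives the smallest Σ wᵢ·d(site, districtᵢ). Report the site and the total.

Z, total 1511 blocks

Total weighted distance at each candidate:
  X (0, 0): total = 1681
  Y (5, 0): total = 1631
  Z (6, 4): total = 1511
  W (7, 7): total = 1627
Minimum is at Z with total 1511 blocks.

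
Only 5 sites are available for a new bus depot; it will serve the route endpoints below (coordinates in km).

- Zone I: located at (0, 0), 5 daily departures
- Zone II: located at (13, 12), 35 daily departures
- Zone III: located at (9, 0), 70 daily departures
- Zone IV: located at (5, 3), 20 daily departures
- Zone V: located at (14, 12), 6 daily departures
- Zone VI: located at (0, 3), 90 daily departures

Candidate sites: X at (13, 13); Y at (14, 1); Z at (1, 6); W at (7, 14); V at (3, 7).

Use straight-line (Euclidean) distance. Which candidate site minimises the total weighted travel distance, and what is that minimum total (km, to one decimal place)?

Z, total 1670.5 km

Total weighted distance at each candidate:
  X (13, 13): total = 2819.7
  Y (14, 1): total = 2336.9
  Z (1, 6): total = 1670.5
  W (7, 14): total = 2730.3
  V (3, 7): total = 1686.7
Minimum is at Z with total 1670.5 km.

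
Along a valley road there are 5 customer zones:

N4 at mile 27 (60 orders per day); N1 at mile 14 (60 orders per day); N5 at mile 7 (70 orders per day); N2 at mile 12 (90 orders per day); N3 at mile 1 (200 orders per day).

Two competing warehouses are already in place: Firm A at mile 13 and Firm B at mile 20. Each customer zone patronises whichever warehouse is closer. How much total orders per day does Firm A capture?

420

The indifferent point is the midpoint (13+20)/2 = 16.5; customer zones left of it (closer to Firm A at 13) go to Firm A, those right go to Firm B.
  N3 at 1 (w=200) → Firm A
  N5 at 7 (w=70) → Firm A
  N2 at 12 (w=90) → Firm A
  N1 at 14 (w=60) → Firm A
  N4 at 27 (w=60) → Firm B
Firm A captures 420; Firm B captures 60.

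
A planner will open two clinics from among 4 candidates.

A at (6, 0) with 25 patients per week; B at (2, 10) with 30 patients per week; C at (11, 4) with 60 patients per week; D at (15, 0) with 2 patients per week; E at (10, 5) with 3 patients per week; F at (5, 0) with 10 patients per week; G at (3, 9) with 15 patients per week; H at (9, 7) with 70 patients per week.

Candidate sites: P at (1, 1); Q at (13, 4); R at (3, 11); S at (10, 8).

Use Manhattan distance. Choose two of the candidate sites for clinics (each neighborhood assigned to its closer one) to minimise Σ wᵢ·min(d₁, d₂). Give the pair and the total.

Evaluate every pair (each demand assigned to the nearer of the two):
  {R, S}: total = 995
  {P, S}: total = 1095
  {Q, S}: total = 1096
  {Q, R}: total = 1119
  {P, Q}: total = 1284
  {P, R}: total = 1839
Best pair: {R, S} with total 995.

{R, S}, total 995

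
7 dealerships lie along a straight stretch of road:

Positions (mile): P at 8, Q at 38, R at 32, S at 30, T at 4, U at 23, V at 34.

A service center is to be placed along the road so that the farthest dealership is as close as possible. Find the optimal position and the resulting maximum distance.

The 1-center on a line is the midpoint of the two extreme points: leftmost at 4, rightmost at 38.
Optimal location = (4 + 38)/2 = 21; maximum distance = (38 − 4)/2 = 17.

location 21, max distance 17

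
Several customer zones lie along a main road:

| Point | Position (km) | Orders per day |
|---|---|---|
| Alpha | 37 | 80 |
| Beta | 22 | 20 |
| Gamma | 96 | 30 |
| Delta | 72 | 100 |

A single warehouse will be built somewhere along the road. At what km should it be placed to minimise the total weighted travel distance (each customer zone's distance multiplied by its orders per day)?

x = 72

For a sum of weighted absolute distances on a line, the optimum is the weighted median (not the mean). Total weight W = 230; half-weight = 115.
Sort by position and accumulate weight:
  km 22 (Beta, w=20) → cum 20
  km 37 (Alpha, w=80) → cum 100
  km 72 (Delta, w=100) → cum 200  ≥ 115 → median here
  km 96 (Gamma, w=30) → cum 230
Optimal location: km 72.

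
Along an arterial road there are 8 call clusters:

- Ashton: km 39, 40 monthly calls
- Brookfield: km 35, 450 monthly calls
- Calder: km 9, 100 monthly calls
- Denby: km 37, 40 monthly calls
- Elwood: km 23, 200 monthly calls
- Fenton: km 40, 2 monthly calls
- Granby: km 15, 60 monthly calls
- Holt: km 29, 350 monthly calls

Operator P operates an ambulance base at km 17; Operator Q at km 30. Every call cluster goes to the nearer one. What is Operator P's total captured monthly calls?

The indifferent point is the midpoint (17+30)/2 = 23.5; call clusters left of it (closer to Operator P at 17) go to Operator P, those right go to Operator Q.
  Calder at 9 (w=100) → Operator P
  Granby at 15 (w=60) → Operator P
  Elwood at 23 (w=200) → Operator P
  Holt at 29 (w=350) → Operator Q
  Brookfield at 35 (w=450) → Operator Q
  Denby at 37 (w=40) → Operator Q
  Ashton at 39 (w=40) → Operator Q
  Fenton at 40 (w=2) → Operator Q
Operator P captures 360; Operator Q captures 882.

360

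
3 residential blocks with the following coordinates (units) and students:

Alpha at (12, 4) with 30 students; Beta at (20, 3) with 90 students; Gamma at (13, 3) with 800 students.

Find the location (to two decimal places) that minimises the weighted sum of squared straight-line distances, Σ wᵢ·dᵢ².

(13.65, 3.03)

The minimiser of Σwᵢ‖p−pᵢ‖² is the weighted centroid p* = (Σwᵢpᵢ)/(Σwᵢ).
Σwᵢ = 920.
Σwᵢxᵢ = 30·12 + 90·20 + 800·13 = 12560.
Σwᵢyᵢ = 30·4 + 90·3 + 800·3 = 2790.
x* = 12560/920 = 13.65, y* = 2790/920 = 3.03.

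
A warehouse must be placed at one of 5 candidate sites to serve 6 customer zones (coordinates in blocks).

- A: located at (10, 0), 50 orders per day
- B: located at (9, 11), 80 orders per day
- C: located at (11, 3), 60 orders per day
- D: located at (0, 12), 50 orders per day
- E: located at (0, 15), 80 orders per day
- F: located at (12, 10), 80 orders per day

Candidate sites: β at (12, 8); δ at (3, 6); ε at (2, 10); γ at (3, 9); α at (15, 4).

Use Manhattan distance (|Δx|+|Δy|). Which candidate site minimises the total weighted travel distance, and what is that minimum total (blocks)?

Total weighted distance at each candidate:
  β (12, 8): total = 3820
  δ (3, 6): total = 4640
  ε (2, 10): total = 4060
  γ (3, 9): total = 4100
  α (15, 4): total = 5740
Minimum is at β with total 3820 blocks.

β, total 3820 blocks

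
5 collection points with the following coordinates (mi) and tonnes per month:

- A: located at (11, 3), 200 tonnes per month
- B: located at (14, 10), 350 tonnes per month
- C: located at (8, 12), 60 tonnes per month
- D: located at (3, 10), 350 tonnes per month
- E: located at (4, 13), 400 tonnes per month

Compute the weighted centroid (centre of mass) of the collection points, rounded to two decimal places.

(7.52, 9.94)

The minimiser of Σwᵢ‖p−pᵢ‖² is the weighted centroid p* = (Σwᵢpᵢ)/(Σwᵢ).
Σwᵢ = 1360.
Σwᵢxᵢ = 200·11 + 350·14 + 60·8 + 350·3 + 400·4 = 10230.
Σwᵢyᵢ = 200·3 + 350·10 + 60·12 + 350·10 + 400·13 = 13520.
x* = 10230/1360 = 7.52, y* = 13520/1360 = 9.94.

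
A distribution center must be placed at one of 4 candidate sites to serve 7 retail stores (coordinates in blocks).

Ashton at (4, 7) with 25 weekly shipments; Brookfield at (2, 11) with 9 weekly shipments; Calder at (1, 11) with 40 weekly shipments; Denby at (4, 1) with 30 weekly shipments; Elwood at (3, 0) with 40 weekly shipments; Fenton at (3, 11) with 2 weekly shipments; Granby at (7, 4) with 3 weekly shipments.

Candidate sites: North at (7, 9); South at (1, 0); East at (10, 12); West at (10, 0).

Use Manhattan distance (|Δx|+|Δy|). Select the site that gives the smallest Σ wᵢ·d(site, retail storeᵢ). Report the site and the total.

South, total 1054 blocks

Total weighted distance at each candidate:
  North (7, 9): total = 1385
  South (1, 0): total = 1054
  East (10, 12): total = 2075
  West (10, 0): total = 1843
Minimum is at South with total 1054 blocks.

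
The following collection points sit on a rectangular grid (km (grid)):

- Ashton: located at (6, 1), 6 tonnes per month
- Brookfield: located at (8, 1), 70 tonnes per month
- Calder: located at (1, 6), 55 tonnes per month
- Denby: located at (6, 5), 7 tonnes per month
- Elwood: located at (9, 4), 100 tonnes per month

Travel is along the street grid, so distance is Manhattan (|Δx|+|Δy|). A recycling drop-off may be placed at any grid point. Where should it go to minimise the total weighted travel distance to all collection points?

Manhattan distance separates: Σwᵢ(|x−xᵢ|+|y−yᵢ|) = Σwᵢ|x−xᵢ| + Σwᵢ|y−yᵢ|, so x and y are optimised independently as 1-D weighted medians.
Total weight W = 238; half = 119.
x-coordinate, sorted with cumulative weight:
  x=1 (Calder, w=55) cum 55
  x=6 (Ashton, w=6) cum 61
  x=6 (Denby, w=7) cum 68
  x=8 (Brookfield, w=70) cum 138  ← median
  x=9 (Elwood, w=100) cum 238
⇒ x* = 8
y-coordinate, sorted with cumulative weight:
  y=1 (Ashton, w=6) cum 6
  y=1 (Brookfield, w=70) cum 76
  y=4 (Elwood, w=100) cum 176  ← median
  y=5 (Denby, w=7) cum 183
  y=6 (Calder, w=55) cum 238
⇒ y* = 4

(8, 4)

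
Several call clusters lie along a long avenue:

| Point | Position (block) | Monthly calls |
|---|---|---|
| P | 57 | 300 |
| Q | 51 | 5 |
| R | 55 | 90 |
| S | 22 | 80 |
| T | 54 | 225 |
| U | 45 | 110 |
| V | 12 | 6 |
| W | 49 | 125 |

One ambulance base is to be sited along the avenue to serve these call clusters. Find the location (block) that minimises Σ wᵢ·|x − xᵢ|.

For a sum of weighted absolute distances on a line, the optimum is the weighted median (not the mean). Total weight W = 941; half-weight = 470.5.
Sort by position and accumulate weight:
  block 12 (V, w=6) → cum 6
  block 22 (S, w=80) → cum 86
  block 45 (U, w=110) → cum 196
  block 49 (W, w=125) → cum 321
  block 51 (Q, w=5) → cum 326
  block 54 (T, w=225) → cum 551  ≥ 470.5 → median here
  block 55 (R, w=90) → cum 641
  block 57 (P, w=300) → cum 941
Optimal location: block 54.

x = 54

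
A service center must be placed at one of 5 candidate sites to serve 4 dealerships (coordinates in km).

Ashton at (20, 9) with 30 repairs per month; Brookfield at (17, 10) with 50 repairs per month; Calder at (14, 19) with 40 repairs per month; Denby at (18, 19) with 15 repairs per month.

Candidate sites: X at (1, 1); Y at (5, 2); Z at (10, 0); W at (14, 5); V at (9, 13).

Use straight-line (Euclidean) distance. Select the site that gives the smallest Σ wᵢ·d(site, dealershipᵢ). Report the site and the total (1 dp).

Total weighted distance at each candidate:
  X (1, 1): total = 2795.9
  Y (5, 2): total = 2308.1
  Z (10, 0): total = 2099.8
  W (14, 5): total = 1286.3
  V (9, 13): total = 1253.0
Minimum is at V with total 1253.0 km.

V, total 1253.0 km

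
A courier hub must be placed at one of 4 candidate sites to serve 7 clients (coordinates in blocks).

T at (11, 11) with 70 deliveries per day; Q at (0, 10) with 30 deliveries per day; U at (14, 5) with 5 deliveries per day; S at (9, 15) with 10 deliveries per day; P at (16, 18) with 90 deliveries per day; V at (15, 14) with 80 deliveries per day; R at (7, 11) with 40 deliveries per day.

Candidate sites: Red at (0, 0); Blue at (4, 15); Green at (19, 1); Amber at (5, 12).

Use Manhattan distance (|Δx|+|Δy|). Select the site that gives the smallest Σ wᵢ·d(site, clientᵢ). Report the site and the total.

Amber, total 3460 blocks

Total weighted distance at each candidate:
  Red (0, 0): total = 8275
  Blue (4, 15): total = 3780
  Green (19, 1): total = 6425
  Amber (5, 12): total = 3460
Minimum is at Amber with total 3460 blocks.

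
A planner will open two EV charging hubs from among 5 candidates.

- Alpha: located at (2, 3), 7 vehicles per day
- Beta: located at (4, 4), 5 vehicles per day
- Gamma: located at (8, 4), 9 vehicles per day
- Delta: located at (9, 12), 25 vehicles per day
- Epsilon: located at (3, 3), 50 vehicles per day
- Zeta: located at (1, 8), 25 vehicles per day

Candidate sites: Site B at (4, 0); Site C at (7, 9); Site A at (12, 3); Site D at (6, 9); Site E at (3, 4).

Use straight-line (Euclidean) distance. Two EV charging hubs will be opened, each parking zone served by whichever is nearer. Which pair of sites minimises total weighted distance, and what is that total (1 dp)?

Evaluate every pair (each demand assigned to the nearer of the two):
  {Site C, Site E}: total = 311.8
  {Site D, Site E}: total = 327.8
  {Site A, Site E}: total = 451.0
  {Site B, Site E}: total = 471.7
  {Site B, Site D}: total = 485.4
  {Site B, Site C}: total = 491.5
  {Site C, Site D}: total = 676.3
  {Site A, Site D}: total = 683.5
  {Site B, Site A}: total = 691.2
  {Site C, Site A}: total = 723.7
Best pair: {Site C, Site E} with total 311.8.

{Site C, Site E}, total 311.8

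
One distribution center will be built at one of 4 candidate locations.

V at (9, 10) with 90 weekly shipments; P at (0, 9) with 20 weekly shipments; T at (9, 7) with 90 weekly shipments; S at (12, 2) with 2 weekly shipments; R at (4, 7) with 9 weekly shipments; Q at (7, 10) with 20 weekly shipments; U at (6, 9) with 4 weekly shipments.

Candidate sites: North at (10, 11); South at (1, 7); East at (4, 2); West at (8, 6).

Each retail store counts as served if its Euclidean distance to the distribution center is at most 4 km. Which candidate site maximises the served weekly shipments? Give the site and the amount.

North, covering 110

Coverage radius r = 4 km; a point is covered iff (Δx)²+(Δy)² ≤ 4² = 16.
  North (10, 11): covers {V, Q} → 110
  South (1, 7): covers {P, R} → 29
  East (4, 2): covers {none} → 0
  West (8, 6): covers {T, U} → 94
Maximum coverage at North: 110 weekly shipments.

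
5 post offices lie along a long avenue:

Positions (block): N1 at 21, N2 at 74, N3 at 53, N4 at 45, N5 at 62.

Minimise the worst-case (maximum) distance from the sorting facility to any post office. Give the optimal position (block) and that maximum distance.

location 47.5, max distance 26.5

The 1-center on a line is the midpoint of the two extreme points: leftmost at 21, rightmost at 74.
Optimal location = (21 + 74)/2 = 47.5; maximum distance = (74 − 21)/2 = 26.5.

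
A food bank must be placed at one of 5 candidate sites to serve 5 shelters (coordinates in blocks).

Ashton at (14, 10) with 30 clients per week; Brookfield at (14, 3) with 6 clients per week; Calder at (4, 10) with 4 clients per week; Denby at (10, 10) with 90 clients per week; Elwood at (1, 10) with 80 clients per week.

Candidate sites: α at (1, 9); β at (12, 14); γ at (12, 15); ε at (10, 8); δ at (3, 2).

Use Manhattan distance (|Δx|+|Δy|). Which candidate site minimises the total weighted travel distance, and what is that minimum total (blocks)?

Total weighted distance at each candidate:
  α (1, 9): total = 1530
  β (12, 14): total = 2046
  γ (12, 15): total = 2256
  ε (10, 8): total = 1326
  δ (3, 2): total = 2828
Minimum is at ε with total 1326 blocks.

ε, total 1326 blocks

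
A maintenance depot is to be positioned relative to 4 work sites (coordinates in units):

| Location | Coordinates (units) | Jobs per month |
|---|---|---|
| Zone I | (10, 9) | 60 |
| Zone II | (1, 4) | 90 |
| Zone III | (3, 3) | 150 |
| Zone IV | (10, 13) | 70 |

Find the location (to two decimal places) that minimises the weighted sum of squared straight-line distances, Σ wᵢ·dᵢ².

The minimiser of Σwᵢ‖p−pᵢ‖² is the weighted centroid p* = (Σwᵢpᵢ)/(Σwᵢ).
Σwᵢ = 370.
Σwᵢxᵢ = 60·10 + 90·1 + 150·3 + 70·10 = 1840.
Σwᵢyᵢ = 60·9 + 90·4 + 150·3 + 70·13 = 2260.
x* = 1840/370 = 4.97, y* = 2260/370 = 6.11.

(4.97, 6.11)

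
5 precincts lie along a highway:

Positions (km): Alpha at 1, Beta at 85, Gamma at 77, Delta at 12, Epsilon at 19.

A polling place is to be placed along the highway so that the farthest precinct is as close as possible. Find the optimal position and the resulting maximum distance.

The 1-center on a line is the midpoint of the two extreme points: leftmost at 1, rightmost at 85.
Optimal location = (1 + 85)/2 = 43; maximum distance = (85 − 1)/2 = 42.

location 43, max distance 42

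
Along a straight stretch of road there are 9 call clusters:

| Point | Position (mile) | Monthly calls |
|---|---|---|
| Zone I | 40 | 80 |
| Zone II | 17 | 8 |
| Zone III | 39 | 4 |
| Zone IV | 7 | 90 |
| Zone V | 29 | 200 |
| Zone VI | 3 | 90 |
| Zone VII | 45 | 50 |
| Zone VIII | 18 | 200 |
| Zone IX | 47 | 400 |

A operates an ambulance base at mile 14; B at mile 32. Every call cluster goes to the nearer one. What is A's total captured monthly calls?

The indifferent point is the midpoint (14+32)/2 = 23; call clusters left of it (closer to A at 14) go to A, those right go to B.
  Zone VI at 3 (w=90) → A
  Zone IV at 7 (w=90) → A
  Zone II at 17 (w=8) → A
  Zone VIII at 18 (w=200) → A
  Zone V at 29 (w=200) → B
  Zone III at 39 (w=4) → B
  Zone I at 40 (w=80) → B
  Zone VII at 45 (w=50) → B
  Zone IX at 47 (w=400) → B
A captures 388; B captures 734.

388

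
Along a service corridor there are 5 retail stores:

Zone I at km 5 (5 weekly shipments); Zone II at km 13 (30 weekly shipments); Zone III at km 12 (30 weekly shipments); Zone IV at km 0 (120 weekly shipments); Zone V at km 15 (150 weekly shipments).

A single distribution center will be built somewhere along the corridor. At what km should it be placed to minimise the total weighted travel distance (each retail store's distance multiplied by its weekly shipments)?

x = 13

For a sum of weighted absolute distances on a line, the optimum is the weighted median (not the mean). Total weight W = 335; half-weight = 167.5.
Sort by position and accumulate weight:
  km 0 (Zone IV, w=120) → cum 120
  km 5 (Zone I, w=5) → cum 125
  km 12 (Zone III, w=30) → cum 155
  km 13 (Zone II, w=30) → cum 185  ≥ 167.5 → median here
  km 15 (Zone V, w=150) → cum 335
Optimal location: km 13.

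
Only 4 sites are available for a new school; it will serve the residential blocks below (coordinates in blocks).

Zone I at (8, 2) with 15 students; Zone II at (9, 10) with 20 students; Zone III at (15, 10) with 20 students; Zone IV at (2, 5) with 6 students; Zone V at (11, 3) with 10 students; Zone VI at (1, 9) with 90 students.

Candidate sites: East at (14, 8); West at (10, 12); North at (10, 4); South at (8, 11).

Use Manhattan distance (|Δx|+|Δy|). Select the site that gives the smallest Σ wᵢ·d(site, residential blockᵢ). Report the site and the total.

Total weighted distance at each candidate:
  East (14, 8): total = 1810
  West (10, 12): total = 1650
  North (10, 4): total = 1754
  South (8, 11): total = 1327
Minimum is at South with total 1327 blocks.

South, total 1327 blocks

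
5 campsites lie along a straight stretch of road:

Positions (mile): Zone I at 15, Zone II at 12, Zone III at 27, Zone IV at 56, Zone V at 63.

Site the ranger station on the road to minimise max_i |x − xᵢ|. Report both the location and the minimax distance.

The 1-center on a line is the midpoint of the two extreme points: leftmost at 12, rightmost at 63.
Optimal location = (12 + 63)/2 = 37.5; maximum distance = (63 − 12)/2 = 25.5.

location 37.5, max distance 25.5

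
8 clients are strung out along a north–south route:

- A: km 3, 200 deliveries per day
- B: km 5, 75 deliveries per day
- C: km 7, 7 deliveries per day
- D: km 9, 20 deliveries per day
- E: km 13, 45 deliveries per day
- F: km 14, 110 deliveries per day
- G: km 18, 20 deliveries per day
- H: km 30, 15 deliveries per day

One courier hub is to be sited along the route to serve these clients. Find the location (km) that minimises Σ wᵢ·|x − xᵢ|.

For a sum of weighted absolute distances on a line, the optimum is the weighted median (not the mean). Total weight W = 492; half-weight = 246.
Sort by position and accumulate weight:
  km 3 (A, w=200) → cum 200
  km 5 (B, w=75) → cum 275  ≥ 246 → median here
  km 7 (C, w=7) → cum 282
  km 9 (D, w=20) → cum 302
  km 13 (E, w=45) → cum 347
  km 14 (F, w=110) → cum 457
  km 18 (G, w=20) → cum 477
  km 30 (H, w=15) → cum 492
Optimal location: km 5.

x = 5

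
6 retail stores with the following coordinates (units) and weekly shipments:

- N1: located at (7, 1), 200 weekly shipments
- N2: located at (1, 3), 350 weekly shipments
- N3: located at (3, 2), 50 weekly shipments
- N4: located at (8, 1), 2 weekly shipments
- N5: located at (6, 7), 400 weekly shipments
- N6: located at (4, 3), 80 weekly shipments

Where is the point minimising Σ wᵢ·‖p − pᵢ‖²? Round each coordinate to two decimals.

(4.28, 4.06)

The minimiser of Σwᵢ‖p−pᵢ‖² is the weighted centroid p* = (Σwᵢpᵢ)/(Σwᵢ).
Σwᵢ = 1082.
Σwᵢxᵢ = 200·7 + 350·1 + 50·3 + 2·8 + 400·6 + 80·4 = 4636.
Σwᵢyᵢ = 200·1 + 350·3 + 50·2 + 2·1 + 400·7 + 80·3 = 4392.
x* = 4636/1082 = 4.28, y* = 4392/1082 = 4.06.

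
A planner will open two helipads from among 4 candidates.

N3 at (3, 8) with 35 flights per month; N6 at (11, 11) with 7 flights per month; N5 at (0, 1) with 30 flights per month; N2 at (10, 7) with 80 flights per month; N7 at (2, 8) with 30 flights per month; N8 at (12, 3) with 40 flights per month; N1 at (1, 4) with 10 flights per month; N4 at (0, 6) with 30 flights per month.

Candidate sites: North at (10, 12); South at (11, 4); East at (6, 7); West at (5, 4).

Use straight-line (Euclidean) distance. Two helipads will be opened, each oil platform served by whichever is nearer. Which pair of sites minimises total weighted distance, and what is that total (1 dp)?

Evaluate every pair (each demand assigned to the nearer of the two):
  {South, West}: total = 1041.6
  {South, East}: total = 1084.1
  {East, West}: total = 1258.5
  {North, East}: total = 1348.1
  {North, West}: total = 1375.8
  {North, South}: total = 1647.4
Best pair: {South, West} with total 1041.6.

{South, West}, total 1041.6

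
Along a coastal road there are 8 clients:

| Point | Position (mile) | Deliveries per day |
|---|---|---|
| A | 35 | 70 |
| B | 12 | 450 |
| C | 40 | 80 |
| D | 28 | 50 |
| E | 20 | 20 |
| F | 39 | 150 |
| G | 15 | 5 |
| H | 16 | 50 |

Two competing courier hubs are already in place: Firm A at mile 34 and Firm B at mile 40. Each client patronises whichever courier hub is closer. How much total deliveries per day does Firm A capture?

The indifferent point is the midpoint (34+40)/2 = 37; clients left of it (closer to Firm A at 34) go to Firm A, those right go to Firm B.
  B at 12 (w=450) → Firm A
  G at 15 (w=5) → Firm A
  H at 16 (w=50) → Firm A
  E at 20 (w=20) → Firm A
  D at 28 (w=50) → Firm A
  A at 35 (w=70) → Firm A
  F at 39 (w=150) → Firm B
  C at 40 (w=80) → Firm B
Firm A captures 645; Firm B captures 230.

645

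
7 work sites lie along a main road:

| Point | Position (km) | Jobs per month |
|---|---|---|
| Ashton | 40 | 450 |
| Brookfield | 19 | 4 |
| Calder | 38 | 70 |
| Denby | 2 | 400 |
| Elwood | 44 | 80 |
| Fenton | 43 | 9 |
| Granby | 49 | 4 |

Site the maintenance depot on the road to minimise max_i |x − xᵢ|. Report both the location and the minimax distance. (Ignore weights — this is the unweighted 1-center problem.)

location 25.5, max distance 23.5

The 1-center on a line is the midpoint of the two extreme points: leftmost at 2, rightmost at 49.
Optimal location = (2 + 49)/2 = 25.5; maximum distance = (49 − 2)/2 = 23.5.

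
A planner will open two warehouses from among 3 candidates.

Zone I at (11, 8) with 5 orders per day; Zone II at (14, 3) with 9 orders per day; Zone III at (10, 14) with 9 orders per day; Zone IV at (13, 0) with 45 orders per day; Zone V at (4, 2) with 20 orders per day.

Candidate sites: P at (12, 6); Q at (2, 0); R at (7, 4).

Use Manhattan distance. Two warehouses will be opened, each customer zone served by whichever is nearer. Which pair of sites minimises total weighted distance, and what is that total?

Evaluate every pair (each demand assigned to the nearer of the two):
  {P, Q}: total = 545
  {P, R}: total = 565
  {Q, R}: total = 759
Best pair: {P, Q} with total 545.

{P, Q}, total 545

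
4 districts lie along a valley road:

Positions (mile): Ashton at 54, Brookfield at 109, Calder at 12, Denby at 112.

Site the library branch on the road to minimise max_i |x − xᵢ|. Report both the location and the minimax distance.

location 62, max distance 50

The 1-center on a line is the midpoint of the two extreme points: leftmost at 12, rightmost at 112.
Optimal location = (12 + 112)/2 = 62; maximum distance = (112 − 12)/2 = 50.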